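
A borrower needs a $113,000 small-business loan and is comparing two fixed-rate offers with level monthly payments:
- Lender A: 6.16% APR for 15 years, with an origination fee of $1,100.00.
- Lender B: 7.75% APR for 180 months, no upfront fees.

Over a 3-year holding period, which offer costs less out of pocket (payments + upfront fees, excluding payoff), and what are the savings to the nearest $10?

Lender A: at 6.16% the monthly rate is 0.0051333, so the payment is 113,000 × 0.0051333 / (1 − 1.0051333^−180) = $963.35.
Lender B: monthly rate = 7.75%/12 = 0.0064583; payment = 113,000 × 0.0064583 / (1 − (1+0.0064583)^−180) = $1,063.64.
Over 36 months: Lender A costs 36 × $963.35 + $1,100.00 = $35,780.60; Lender B costs 36 × $1,063.64 = $38,291.04.
Lender A is cheaper by $38,291.04 − $35,780.60 = $2,510.44.

Lender A by $2,510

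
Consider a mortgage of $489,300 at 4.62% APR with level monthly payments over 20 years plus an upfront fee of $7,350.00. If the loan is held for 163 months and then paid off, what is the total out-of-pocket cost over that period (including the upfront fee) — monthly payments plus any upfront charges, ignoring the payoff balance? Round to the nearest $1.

Monthly rate = 4.62%/12 = 0.0038500; payment = 489,300 × 0.0038500 / (1 − (1+0.0038500)^−240) = $3,127.34.
Total outlay = 163 × $3,127.34 + $7,350.00 = $517,106.42.

$517,106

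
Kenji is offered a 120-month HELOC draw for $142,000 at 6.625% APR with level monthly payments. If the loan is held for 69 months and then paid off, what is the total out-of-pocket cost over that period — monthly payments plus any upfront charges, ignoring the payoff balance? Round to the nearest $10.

$111,880

At 6.625% the monthly rate is 0.0055208, so the payment is 142,000 × 0.0055208 / (1 − 1.0055208^−120) = $1,621.43.
Total outlay = 69 × $1,621.43 = $111,878.67.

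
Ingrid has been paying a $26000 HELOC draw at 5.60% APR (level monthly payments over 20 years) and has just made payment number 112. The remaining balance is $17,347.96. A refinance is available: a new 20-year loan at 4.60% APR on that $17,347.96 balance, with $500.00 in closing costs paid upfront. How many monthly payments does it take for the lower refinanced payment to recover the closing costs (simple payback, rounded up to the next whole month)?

8 months

Current payment = 26,000 × 5.6%/12 / (1 − (1+0.0046667)^−240) = $180.32.
Refinanced payment = 17,347.96 × 0.0038333 / (1 − (1+0.0038333)^−240) = $110.69.
Monthly savings = $180.32 − $110.69 = $69.63.
Break-even = $500.00 / $69.63 = 7.18 → 8 months.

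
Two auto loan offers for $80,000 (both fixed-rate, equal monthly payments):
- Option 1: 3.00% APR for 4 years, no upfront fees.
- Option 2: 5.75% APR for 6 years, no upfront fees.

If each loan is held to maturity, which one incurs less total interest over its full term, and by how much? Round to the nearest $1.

Option 1 by $9,786

Option 1: monthly rate = 3%/12 = 0.0025000; payment = 80,000 × 0.0025000 / (1 − (1+0.0025000)^−48) = $1,770.75.
Total interest on Option 1 = 48 × $1,770.75 − $80,000 = $4,996.00.
Option 2: monthly rate = 5.75%/12 = 0.0047917; payment = 80,000 × 0.0047917 / (1 − (1+0.0047917)^−72) = $1,316.41.
Total interest on Option 2 = 72 × $1,316.41 − $80,000 = $14,781.52.
Option 1 is lower by $9,785.52.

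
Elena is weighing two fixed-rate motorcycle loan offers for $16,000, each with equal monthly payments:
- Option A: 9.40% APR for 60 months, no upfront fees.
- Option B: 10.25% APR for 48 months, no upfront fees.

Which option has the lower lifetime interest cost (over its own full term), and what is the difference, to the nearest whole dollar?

Option B by $544

Option A: at 9.40% the monthly rate is 0.0078333, so the payment is 16,000 × 0.0078333 / (1 − 1.0078333^−60) = $335.25.
Total interest on Option A = 60 × $335.25 − $16,000 = $4,115.00.
Option B: monthly rate = 10.25%/12 = 0.0085417; payment = 16,000 × 0.0085417 / (1 − (1+0.0085417)^−48) = $407.73.
Total interest on Option B = 48 × $407.73 − $16,000 = $3,571.04.
Option B is lower by $543.96.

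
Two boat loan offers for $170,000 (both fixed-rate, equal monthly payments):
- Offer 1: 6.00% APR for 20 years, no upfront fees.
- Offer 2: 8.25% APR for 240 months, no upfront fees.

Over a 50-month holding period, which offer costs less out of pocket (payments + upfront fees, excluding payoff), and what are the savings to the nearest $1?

Offer 1 by $11,529

Offer 1: monthly rate = 6%/12 = 0.0050000; payment = 170,000 × 0.0050000 / (1 − (1+0.0050000)^−240) = $1,217.93.
Offer 2: at 8.25% the monthly rate is 0.0068750, so the payment is 170,000 × 0.0068750 / (1 − 1.0068750^−240) = $1,448.51.
Over 50 months: Offer 1 costs 50 × $1,217.93 = $60,896.50; Offer 2 costs 50 × $1,448.51 = $72,425.50.
Offer 1 is cheaper by $72,425.50 − $60,896.50 = $11,529.00.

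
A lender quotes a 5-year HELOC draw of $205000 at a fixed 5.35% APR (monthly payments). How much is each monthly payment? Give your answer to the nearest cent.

$3,901.56

Monthly rate = 5.35%/12 = 0.0044583; payment = 205,000 × 0.0044583 / (1 − (1+0.0044583)^−60) = $3,901.56.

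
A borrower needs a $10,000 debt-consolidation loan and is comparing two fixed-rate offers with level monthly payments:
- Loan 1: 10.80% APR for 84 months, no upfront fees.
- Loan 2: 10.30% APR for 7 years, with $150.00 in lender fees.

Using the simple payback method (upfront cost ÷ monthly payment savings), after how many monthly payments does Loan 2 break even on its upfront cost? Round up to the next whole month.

Loan 1: monthly rate = 10.8%/12 = 0.0090000; payment = 10,000 × 0.0090000 / (1 − (1+0.0090000)^−84) = $170.17.
Loan 2: monthly rate = 10.3%/12 = 0.0085833; payment = 10,000 × 0.0085833 / (1 − (1+0.0085833)^−84) = $167.57.
Monthly savings = $170.17 − $167.57 = $2.60.
Break-even = $150.00 / $2.60 = 57.69 → 58 months.

58 months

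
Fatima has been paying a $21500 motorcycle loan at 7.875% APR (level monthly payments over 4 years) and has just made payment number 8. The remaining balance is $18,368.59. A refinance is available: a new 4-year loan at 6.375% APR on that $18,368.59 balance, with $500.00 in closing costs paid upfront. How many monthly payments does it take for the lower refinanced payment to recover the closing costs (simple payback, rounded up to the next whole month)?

6 months

Current payment = 21,500 × 7.875%/12 / (1 − (1+0.0065625)^−48) = $523.62.
Refinanced payment = 18,368.59 × 0.0053125 / (1 − (1+0.0053125)^−48) = $434.55.
Monthly savings = $523.62 − $434.55 = $89.07.
Break-even = $500.00 / $89.07 = 5.61 → 6 months.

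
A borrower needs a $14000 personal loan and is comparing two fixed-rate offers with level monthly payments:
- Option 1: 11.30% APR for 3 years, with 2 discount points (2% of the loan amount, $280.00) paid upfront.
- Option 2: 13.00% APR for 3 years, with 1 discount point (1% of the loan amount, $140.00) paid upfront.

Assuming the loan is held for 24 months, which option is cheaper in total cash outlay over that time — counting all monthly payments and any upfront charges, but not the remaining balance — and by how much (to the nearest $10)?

Option 1 by $130

Option 1: monthly rate = 11.3%/12 = 0.0094167; payment = 14,000 × 0.0094167 / (1 − (1+0.0094167)^−36) = $460.33.
Option 2: monthly rate = 13%/12 = 0.0108333; payment = 14,000 × 0.0108333 / (1 − (1+0.0108333)^−36) = $471.72.
Over 24 months: Option 1 costs 24 × $460.33 + $280.00 = $11,327.92; Option 2 costs 24 × $471.72 + $140.00 = $11,461.28.
Option 1 is cheaper by $11,461.28 − $11,327.92 = $133.36.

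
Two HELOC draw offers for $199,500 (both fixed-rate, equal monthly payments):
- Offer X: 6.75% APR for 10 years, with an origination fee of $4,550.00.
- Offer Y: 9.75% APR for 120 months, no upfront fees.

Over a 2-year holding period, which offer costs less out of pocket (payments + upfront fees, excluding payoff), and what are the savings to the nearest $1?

Offer X: at 6.75% the monthly rate is 0.0056250, so the payment is 199,500 × 0.0056250 / (1 − 1.0056250^−120) = $2,290.74.
Offer Y: at 9.75% the monthly rate is 0.0081250, so the payment is 199,500 × 0.0081250 / (1 − 1.0081250^−120) = $2,608.87.
Over 24 months: Offer X costs 24 × $2,290.74 + $4,550.00 = $59,527.76; Offer Y costs 24 × $2,608.87 = $62,612.88.
Offer X is cheaper by $62,612.88 − $59,527.76 = $3,085.12.

Offer X by $3,085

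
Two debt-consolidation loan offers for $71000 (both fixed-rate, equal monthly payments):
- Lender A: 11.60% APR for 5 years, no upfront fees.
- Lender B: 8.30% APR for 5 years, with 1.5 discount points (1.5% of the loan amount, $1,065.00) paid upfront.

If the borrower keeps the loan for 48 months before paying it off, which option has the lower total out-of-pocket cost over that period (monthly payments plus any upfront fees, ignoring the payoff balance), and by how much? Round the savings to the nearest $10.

Lender A: monthly rate = 11.6%/12 = 0.0096667; payment = 71,000 × 0.0096667 / (1 − (1+0.0096667)^−60) = $1,565.04.
Lender B: at 8.30% the monthly rate is 0.0069167, so the payment is 71,000 × 0.0069167 / (1 − 1.0069167^−60) = $1,449.84.
Over 48 months: Lender A costs 48 × $1,565.04 = $75,121.92; Lender B costs 48 × $1,449.84 + $1,065.00 = $70,657.32.
Lender B is cheaper by $75,121.92 − $70,657.32 = $4,464.60.

Lender B by $4,460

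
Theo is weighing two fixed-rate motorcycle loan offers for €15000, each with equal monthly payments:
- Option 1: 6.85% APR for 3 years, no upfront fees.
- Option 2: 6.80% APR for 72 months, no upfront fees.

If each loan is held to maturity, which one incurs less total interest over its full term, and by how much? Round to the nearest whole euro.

Option 1 by €1,673

Option 1: monthly rate = 6.85%/12 = 0.0057083; payment = 15,000 × 0.0057083 / (1 − (1+0.0057083)^−36) = €462.13.
Total interest on Option 1 = 36 × €462.13 − €15,000 = €1,636.68.
Option 2: monthly rate = 6.8%/12 = 0.0056667; payment = 15,000 × 0.0056667 / (1 − (1+0.0056667)^−72) = €254.30.
Total interest on Option 2 = 72 × €254.30 − €15,000 = €3,309.60.
Option 1 is lower by €1,672.92.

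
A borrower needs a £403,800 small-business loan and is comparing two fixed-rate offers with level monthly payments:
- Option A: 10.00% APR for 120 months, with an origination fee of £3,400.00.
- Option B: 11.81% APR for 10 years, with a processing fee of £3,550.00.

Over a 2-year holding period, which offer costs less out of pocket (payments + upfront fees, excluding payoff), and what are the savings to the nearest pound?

Option A: at 10.00% the monthly rate is 0.0083333, so the payment is 403,800 × 0.0083333 / (1 − 1.0083333^−120) = £5,336.25.
Option B: at 11.81% the monthly rate is 0.0098417, so the payment is 403,800 × 0.0098417 / (1 − 1.0098417^−120) = £5,749.09.
Over 24 months: Option A costs 24 × £5,336.25 + £3,400.00 = £131,470.00; Option B costs 24 × £5,749.09 + £3,550.00 = £141,528.16.
Option A is cheaper by £141,528.16 − £131,470.00 = £10,058.16.

Option A by £10,058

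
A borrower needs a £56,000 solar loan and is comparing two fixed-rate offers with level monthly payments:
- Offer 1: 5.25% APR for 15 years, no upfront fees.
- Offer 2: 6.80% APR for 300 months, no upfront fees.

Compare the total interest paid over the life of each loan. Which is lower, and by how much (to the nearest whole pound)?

Offer 1 by £35,573

Offer 1: monthly rate = 5.25%/12 = 0.0043750; payment = 56,000 × 0.0043750 / (1 − (1+0.0043750)^−180) = £450.17.
Total interest on Offer 1 = 180 × £450.17 − £56,000 = £25,030.60.
Offer 2: monthly rate = 6.8%/12 = 0.0056667; payment = 56,000 × 0.0056667 / (1 − (1+0.0056667)^−300) = £388.68.
Total interest on Offer 2 = 300 × £388.68 − £56,000 = £60,604.00.
Offer 1 is lower by £35,573.40.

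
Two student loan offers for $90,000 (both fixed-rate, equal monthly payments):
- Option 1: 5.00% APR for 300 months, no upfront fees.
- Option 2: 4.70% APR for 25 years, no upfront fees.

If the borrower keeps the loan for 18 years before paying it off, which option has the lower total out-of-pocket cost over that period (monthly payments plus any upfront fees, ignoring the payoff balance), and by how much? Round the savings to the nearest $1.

Option 2 by $3,372

Option 1: at 5.00% the monthly rate is 0.0041667, so the payment is 90,000 × 0.0041667 / (1 − 1.0041667^−300) = $526.13.
Option 2: at 4.70% the monthly rate is 0.0039167, so the payment is 90,000 × 0.0039167 / (1 − 1.0039167^−300) = $510.52.
Over 216 months: Option 1 costs 216 × $526.13 = $113,644.08; Option 2 costs 216 × $510.52 = $110,272.32.
Option 2 is cheaper by $113,644.08 − $110,272.32 = $3,371.76.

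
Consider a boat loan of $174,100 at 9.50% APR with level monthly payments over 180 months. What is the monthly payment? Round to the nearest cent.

Monthly rate = 9.5%/12 = 0.0079167; payment = 174,100 × 0.0079167 / (1 − (1+0.0079167)^−180) = $1,818.00.

$1,818.00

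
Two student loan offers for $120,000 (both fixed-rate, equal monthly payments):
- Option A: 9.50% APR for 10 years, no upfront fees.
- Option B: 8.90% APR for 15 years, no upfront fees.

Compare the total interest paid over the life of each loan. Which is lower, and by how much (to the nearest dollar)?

Option A by $31,466

Option A: monthly rate = 9.5%/12 = 0.0079167; payment = 120,000 × 0.0079167 / (1 − (1+0.0079167)^−120) = $1,552.77.
Total interest on Option A = 120 × $1,552.77 − $120,000 = $66,332.40.
Option B: monthly rate = 8.9%/12 = 0.0074167; payment = 120,000 × 0.0074167 / (1 − (1+0.0074167)^−180) = $1,209.99.
Total interest on Option B = 180 × $1,209.99 − $120,000 = $97,798.20.
Option A is lower by $31,465.80.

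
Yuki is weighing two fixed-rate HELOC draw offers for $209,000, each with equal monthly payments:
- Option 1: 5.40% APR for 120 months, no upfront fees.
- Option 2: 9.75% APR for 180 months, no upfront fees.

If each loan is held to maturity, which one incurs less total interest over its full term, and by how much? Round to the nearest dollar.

Option 1 by $127,589

Option 1: monthly rate = 5.4%/12 = 0.0045000; payment = 209,000 × 0.0045000 / (1 − (1+0.0045000)^−120) = $2,257.86.
Total interest on Option 1 = 120 × $2,257.86 − $209,000 = $61,943.20.
Option 2: at 9.75% the monthly rate is 0.0081250, so the payment is 209,000 × 0.0081250 / (1 − 1.0081250^−180) = $2,214.07.
Total interest on Option 2 = 180 × $2,214.07 − $209,000 = $189,532.60.
Option 1 is lower by $127,589.40.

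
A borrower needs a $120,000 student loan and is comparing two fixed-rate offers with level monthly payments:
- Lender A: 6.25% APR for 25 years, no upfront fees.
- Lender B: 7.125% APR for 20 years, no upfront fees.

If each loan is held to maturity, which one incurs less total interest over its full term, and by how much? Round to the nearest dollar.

Lender A: monthly rate = 6.25%/12 = 0.0052083; payment = 120,000 × 0.0052083 / (1 − (1+0.0052083)^−300) = $791.60.
Total interest on Lender A = 300 × $791.60 − $120,000 = $117,480.00.
Lender B: monthly rate = 7.125%/12 = 0.0059375; payment = 120,000 × 0.0059375 / (1 − (1+0.0059375)^−240) = $939.38.
Total interest on Lender B = 240 × $939.38 − $120,000 = $105,451.20.
Lender B is lower by $12,028.80.

Lender B by $12,029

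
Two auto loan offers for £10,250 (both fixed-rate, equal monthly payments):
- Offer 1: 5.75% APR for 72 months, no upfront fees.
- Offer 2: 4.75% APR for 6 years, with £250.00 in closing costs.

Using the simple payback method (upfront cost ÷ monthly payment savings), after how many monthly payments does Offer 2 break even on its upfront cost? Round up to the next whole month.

53 months

Offer 1: at 5.75% the monthly rate is 0.0047917, so the payment is 10,250 × 0.0047917 / (1 − 1.0047917^−72) = £168.67.
Offer 2: monthly rate = 4.75%/12 = 0.0039583; payment = 10,250 × 0.0039583 / (1 − (1+0.0039583)^−72) = £163.89.
Monthly savings = £168.67 − £163.89 = £4.78.
Break-even = £250.00 / £4.78 = 52.30 → 53 months.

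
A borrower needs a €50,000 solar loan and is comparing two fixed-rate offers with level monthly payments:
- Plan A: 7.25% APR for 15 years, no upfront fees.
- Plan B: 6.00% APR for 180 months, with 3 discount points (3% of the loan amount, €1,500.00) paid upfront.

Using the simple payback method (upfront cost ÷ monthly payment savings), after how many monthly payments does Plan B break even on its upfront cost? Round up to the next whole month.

Plan A: monthly rate = 7.25%/12 = 0.0060417; payment = 50,000 × 0.0060417 / (1 − (1+0.0060417)^−180) = €456.43.
Plan B: monthly rate = 6%/12 = 0.0050000; payment = 50,000 × 0.0050000 / (1 − (1+0.0050000)^−180) = €421.93.
Monthly savings = €456.43 − €421.93 = €34.50.
Break-even = €1,500.00 / €34.50 = 43.48 → 44 months.

44 months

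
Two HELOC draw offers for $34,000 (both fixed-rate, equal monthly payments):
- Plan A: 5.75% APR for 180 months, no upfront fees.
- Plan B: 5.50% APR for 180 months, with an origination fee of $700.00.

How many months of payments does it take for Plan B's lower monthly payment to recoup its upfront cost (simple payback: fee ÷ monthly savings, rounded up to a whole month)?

Plan A: monthly rate = 5.75%/12 = 0.0047917; payment = 34,000 × 0.0047917 / (1 − (1+0.0047917)^−180) = $282.34.
Plan B: monthly rate = 5.5%/12 = 0.0045833; payment = 34,000 × 0.0045833 / (1 − (1+0.0045833)^−180) = $277.81.
Monthly savings = $282.34 − $277.81 = $4.53.
Break-even = $700.00 / $4.53 = 154.53 → 155 months.

155 months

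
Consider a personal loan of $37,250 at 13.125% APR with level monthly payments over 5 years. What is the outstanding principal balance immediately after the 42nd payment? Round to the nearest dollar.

With monthly rate i = 13.125%/12 = 0.0109375, the balance after k of n payments is P · [(1+i)^n − (1+i)^k] / [(1+i)^n − 1].
(1+0.0109375)^60 = 1.92069498 and (1+0.0109375)^42 = 1.57914090, so the balance is 37,250 × (1.92069498 − 1.57914090) / (1.92069498 − 1) = $13,818.79.

$13,819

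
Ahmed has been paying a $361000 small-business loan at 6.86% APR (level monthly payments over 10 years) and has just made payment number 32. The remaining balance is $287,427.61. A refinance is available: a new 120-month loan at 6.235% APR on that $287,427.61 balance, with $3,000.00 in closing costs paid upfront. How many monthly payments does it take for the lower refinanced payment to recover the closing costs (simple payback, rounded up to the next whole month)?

4 months

Current payment = 361,000 × 6.86%/12 / (1 − (1+0.0057167)^−120) = $4,165.51.
Refinanced payment = 287,427.61 × 0.0051958 / (1 − (1+0.0051958)^−120) = $3,225.06.
Monthly savings = $4,165.51 − $3,225.06 = $940.45.
Break-even = $3,000.00 / $940.45 = 3.19 → 4 months.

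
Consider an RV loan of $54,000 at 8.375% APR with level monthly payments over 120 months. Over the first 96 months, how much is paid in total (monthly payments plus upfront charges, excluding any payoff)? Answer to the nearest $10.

At 8.375% the monthly rate is 0.0069792, so the payment is 54,000 × 0.0069792 / (1 − 1.0069792^−120) = $665.92.
Total outlay = 96 × $665.92 = $63,928.32.

$63,930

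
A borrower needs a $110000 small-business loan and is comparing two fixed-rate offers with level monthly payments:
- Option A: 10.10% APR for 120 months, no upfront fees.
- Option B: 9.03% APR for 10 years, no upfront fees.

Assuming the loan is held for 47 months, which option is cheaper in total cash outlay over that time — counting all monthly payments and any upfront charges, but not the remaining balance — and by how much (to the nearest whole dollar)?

Option A: at 10.10% the monthly rate is 0.0084167, so the payment is 110,000 × 0.0084167 / (1 − 1.0084167^−120) = $1,459.76.
Option B: at 9.03% the monthly rate is 0.0075250, so the payment is 110,000 × 0.0075250 / (1 − 1.0075250^−120) = $1,395.22.
Over 47 months: Option A costs 47 × $1,459.76 = $68,608.72; Option B costs 47 × $1,395.22 = $65,575.34.
Option B is cheaper by $68,608.72 − $65,575.34 = $3,033.38.

Option B by $3,033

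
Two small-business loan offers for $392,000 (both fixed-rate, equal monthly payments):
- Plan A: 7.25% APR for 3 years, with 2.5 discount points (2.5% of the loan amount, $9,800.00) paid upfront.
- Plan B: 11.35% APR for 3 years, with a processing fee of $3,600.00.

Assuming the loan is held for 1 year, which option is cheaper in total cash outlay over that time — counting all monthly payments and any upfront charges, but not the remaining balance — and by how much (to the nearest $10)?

Plan A by $2,800

Plan A: at 7.25% the monthly rate is 0.0060417, so the payment is 392,000 × 0.0060417 / (1 − 1.0060417^−36) = $12,148.68.
Plan B: at 11.35% the monthly rate is 0.0094583, so the payment is 392,000 × 0.0094583 / (1 − 1.0094583^−36) = $12,898.65.
Over 12 months: Plan A costs 12 × $12,148.68 + $9,800.00 = $155,584.16; Plan B costs 12 × $12,898.65 + $3,600.00 = $158,383.80.
Plan A is cheaper by $158,383.80 − $155,584.16 = $2,799.64.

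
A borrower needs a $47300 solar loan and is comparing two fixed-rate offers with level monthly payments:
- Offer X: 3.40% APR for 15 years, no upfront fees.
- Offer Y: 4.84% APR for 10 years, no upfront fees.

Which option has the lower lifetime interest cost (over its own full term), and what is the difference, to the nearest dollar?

Offer Y by $688

Offer X: monthly rate = 3.4%/12 = 0.0028333; payment = 47,300 × 0.0028333 / (1 − (1+0.0028333)^−180) = $335.82.
Total interest on Offer X = 180 × $335.82 − $47,300 = $13,147.60.
Offer Y: at 4.84% the monthly rate is 0.0040333, so the payment is 47,300 × 0.0040333 / (1 − 1.0040333^−120) = $498.00.
Total interest on Offer Y = 120 × $498.00 − $47,300 = $12,460.00.
Offer Y is lower by $687.60.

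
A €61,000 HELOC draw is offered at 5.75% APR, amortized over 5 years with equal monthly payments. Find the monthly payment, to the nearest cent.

€1,172.22

At 5.75% the monthly rate is 0.0047917, so the payment is 61,000 × 0.0047917 / (1 − 1.0047917^−60) = €1,172.22.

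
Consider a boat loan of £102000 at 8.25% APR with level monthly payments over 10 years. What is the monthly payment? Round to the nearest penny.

£1,251.06

Monthly rate = 8.25%/12 = 0.0068750; payment = 102,000 × 0.0068750 / (1 − (1+0.0068750)^−120) = £1,251.06.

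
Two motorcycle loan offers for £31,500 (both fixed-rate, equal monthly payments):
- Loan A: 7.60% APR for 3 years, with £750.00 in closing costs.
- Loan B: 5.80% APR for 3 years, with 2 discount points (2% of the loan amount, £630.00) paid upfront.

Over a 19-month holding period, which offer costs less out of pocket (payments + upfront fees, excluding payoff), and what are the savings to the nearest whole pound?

Loan B by £611

Loan A: monthly rate = 7.6%/12 = 0.0063333; payment = 31,500 × 0.0063333 / (1 − (1+0.0063333)^−36) = £981.29.
Loan B: at 5.80% the monthly rate is 0.0048333, so the payment is 31,500 × 0.0048333 / (1 − 1.0048333^−36) = £955.44.
Over 19 months: Loan A costs 19 × £981.29 + £750.00 = £19,394.51; Loan B costs 19 × £955.44 + £630.00 = £18,783.36.
Loan B is cheaper by £19,394.51 − £18,783.36 = £611.15.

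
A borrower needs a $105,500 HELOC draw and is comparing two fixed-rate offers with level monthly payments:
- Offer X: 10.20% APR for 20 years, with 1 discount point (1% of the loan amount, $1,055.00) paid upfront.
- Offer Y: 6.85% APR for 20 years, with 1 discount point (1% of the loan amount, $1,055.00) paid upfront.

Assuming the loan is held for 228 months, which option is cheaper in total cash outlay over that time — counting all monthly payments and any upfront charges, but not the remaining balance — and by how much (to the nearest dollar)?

Offer X: at 10.20% the monthly rate is 0.0085000, so the payment is 105,500 × 0.0085000 / (1 − 1.0085000^−240) = $1,032.12.
Offer Y: at 6.85% the monthly rate is 0.0057083, so the payment is 105,500 × 0.0057083 / (1 − 1.0057083^−240) = $808.47.
Over 228 months: Offer X costs 228 × $1,032.12 + $1,055.00 = $236,378.36; Offer Y costs 228 × $808.47 + $1,055.00 = $185,386.16.
Offer Y is cheaper by $236,378.36 − $185,386.16 = $50,992.20.

Offer Y by $50,992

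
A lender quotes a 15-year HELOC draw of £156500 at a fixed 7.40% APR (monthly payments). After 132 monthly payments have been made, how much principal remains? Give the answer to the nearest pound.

With monthly rate i = 7.4%/12 = 0.0061667, the balance after k of n payments is P · [(1+i)^n − (1+i)^k] / [(1+i)^n − 1].
(1+0.0061667)^180 = 3.02403341 and (1+0.0061667)^132 = 2.25128336, so the balance is 156,500 × (3.02403341 − 2.25128336) / (3.02403341 − 1) = £59,749.70.

£59,750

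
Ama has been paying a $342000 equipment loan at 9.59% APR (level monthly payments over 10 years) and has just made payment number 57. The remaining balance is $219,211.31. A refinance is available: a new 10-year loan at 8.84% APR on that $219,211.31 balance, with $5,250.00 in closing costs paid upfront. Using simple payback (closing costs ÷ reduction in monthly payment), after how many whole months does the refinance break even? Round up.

4 months

Current payment = 342,000 × 9.59%/12 / (1 − (1+0.0079917)^−120) = $4,442.27.
Refinanced payment = 219,211.31 × 0.0073667 / (1 − (1+0.0073667)^−120) = $2,757.93.
Monthly savings = $4,442.27 − $2,757.93 = $1,684.34.
Break-even = $5,250.00 / $1,684.34 = 3.12 → 4 months.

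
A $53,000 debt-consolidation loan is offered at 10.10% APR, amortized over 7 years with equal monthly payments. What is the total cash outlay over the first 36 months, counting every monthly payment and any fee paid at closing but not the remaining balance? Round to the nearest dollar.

$31,774

Monthly rate = 10.1%/12 = 0.0084167; payment = 53,000 × 0.0084167 / (1 − (1+0.0084167)^−84) = $882.60.
Total outlay = 36 × $882.60 = $31,773.60.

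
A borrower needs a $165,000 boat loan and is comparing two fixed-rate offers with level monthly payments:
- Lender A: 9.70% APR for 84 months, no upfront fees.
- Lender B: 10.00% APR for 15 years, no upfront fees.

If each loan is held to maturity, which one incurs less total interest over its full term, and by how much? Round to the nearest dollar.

Lender A by $91,208

Lender A: at 9.70% the monthly rate is 0.0080833, so the payment is 165,000 × 0.0080833 / (1 − 1.0080833^−84) = $2,713.69.
Total interest on Lender A = 84 × $2,713.69 − $165,000 = $62,949.96.
Lender B: monthly rate = 10%/12 = 0.0083333; payment = 165,000 × 0.0083333 / (1 − (1+0.0083333)^−180) = $1,773.10.
Total interest on Lender B = 180 × $1,773.10 − $165,000 = $154,158.00.
Lender A is lower by $91,208.04.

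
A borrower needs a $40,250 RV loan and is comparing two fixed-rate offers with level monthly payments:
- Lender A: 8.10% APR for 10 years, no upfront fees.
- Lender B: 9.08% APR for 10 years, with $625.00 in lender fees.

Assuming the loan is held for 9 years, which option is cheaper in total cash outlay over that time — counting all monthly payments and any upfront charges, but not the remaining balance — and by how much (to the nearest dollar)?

Lender A: monthly rate = 8.1%/12 = 0.0067500; payment = 40,250 × 0.0067500 / (1 − (1+0.0067500)^−120) = $490.47.
Lender B: at 9.08% the monthly rate is 0.0075667, so the payment is 40,250 × 0.0075667 / (1 − 1.0075667^−120) = $511.61.
Over 108 months: Lender A costs 108 × $490.47 = $52,970.76; Lender B costs 108 × $511.61 + $625.00 = $55,878.88.
Lender A is cheaper by $55,878.88 − $52,970.76 = $2,908.12.

Lender A by $2,908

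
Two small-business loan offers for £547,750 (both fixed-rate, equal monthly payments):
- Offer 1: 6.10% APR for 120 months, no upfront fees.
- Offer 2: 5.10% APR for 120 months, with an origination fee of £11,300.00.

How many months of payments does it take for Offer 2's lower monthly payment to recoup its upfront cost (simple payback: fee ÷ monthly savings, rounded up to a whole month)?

42 months

Offer 1: at 6.10% the monthly rate is 0.0050833, so the payment is 547,750 × 0.0050833 / (1 − 1.0050833^−120) = £6,108.69.
Offer 2: at 5.10% the monthly rate is 0.0042500, so the payment is 547,750 × 0.0042500 / (1 − 1.0042500^−120) = £5,836.55.
Monthly savings = £6,108.69 − £5,836.55 = £272.14.
Break-even = £11,300.00 / £272.14 = 41.52 → 42 months.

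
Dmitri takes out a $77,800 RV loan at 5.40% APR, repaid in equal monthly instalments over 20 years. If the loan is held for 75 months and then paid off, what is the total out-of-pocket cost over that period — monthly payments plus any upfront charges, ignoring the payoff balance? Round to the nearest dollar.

$39,809

At 5.40% the monthly rate is 0.0045000, so the payment is 77,800 × 0.0045000 / (1 − 1.0045000^−240) = $530.79.
Total outlay = 75 × $530.79 = $39,809.25.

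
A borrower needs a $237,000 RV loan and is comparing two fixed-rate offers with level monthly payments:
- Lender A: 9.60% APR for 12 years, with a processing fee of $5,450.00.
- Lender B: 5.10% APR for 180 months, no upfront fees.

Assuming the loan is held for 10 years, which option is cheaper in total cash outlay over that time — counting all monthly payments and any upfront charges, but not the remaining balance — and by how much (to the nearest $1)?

Lender B by $112,405

Lender A: at 9.60% the monthly rate is 0.0080000, so the payment is 237,000 × 0.0080000 / (1 − 1.0080000^−144) = $2,777.84.
Lender B: at 5.10% the monthly rate is 0.0042500, so the payment is 237,000 × 0.0042500 / (1 − 1.0042500^−180) = $1,886.55.
Over 120 months: Lender A costs 120 × $2,777.84 + $5,450.00 = $338,790.80; Lender B costs 120 × $1,886.55 = $226,386.00.
Lender B is cheaper by $338,790.80 − $226,386.00 = $112,404.80.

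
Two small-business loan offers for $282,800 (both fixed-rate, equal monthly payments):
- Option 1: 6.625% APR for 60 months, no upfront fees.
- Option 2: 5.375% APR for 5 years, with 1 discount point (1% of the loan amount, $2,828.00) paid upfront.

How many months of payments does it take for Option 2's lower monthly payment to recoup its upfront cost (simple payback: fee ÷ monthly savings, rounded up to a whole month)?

18 months

Option 1: monthly rate = 6.625%/12 = 0.0055208; payment = 282,800 × 0.0055208 / (1 − (1+0.0055208)^−60) = $5,549.88.
Option 2: monthly rate = 5.375%/12 = 0.0044792; payment = 282,800 × 0.0044792 / (1 − (1+0.0044792)^−60) = $5,385.51.
Monthly savings = $5,549.88 − $5,385.51 = $164.37.
Break-even = $2,828.00 / $164.37 = 17.21 → 18 months.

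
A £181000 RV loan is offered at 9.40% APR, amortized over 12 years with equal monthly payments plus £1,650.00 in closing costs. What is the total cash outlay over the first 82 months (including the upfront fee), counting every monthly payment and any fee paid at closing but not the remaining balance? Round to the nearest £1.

£173,917

Monthly rate = 9.4%/12 = 0.0078333; payment = 181,000 × 0.0078333 / (1 − (1+0.0078333)^−144) = £2,100.82.
Total outlay = 82 × £2,100.82 + £1,650.00 = £173,917.24.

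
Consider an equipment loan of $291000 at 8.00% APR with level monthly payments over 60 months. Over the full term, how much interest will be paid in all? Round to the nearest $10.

$63,030

Monthly rate = 8%/12 = 0.0066667; payment = 291,000 × 0.0066667 / (1 − (1+0.0066667)^−60) = $5,900.43.
Total paid = 60 × $5,900.43 = $354,025.80; interest = $354,025.80 − $291,000 = $63,025.80.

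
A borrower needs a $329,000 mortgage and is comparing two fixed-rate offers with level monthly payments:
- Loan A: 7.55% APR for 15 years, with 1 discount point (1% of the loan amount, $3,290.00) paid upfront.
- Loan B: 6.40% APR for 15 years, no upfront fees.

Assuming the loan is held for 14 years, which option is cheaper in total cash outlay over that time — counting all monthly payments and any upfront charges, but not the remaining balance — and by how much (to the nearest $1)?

Loan A: at 7.55% the monthly rate is 0.0062917, so the payment is 329,000 × 0.0062917 / (1 − 1.0062917^−180) = $3,059.23.
Loan B: at 6.40% the monthly rate is 0.0053333, so the payment is 329,000 × 0.0053333 / (1 − 1.0053333^−180) = $2,847.89.
Over 168 months: Loan A costs 168 × $3,059.23 + $3,290.00 = $517,240.64; Loan B costs 168 × $2,847.89 = $478,445.52.
Loan B is cheaper by $517,240.64 − $478,445.52 = $38,795.12.

Loan B by $38,795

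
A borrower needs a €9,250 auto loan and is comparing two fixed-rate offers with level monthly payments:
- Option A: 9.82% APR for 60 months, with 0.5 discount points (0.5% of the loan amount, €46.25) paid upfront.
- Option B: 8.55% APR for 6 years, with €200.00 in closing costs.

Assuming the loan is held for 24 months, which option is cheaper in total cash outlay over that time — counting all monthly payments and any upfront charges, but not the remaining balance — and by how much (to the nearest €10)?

Option A: monthly rate = 9.82%/12 = 0.0081833; payment = 9,250 × 0.0081833 / (1 − (1+0.0081833)^−60) = €195.72.
Option B: at 8.55% the monthly rate is 0.0071250, so the payment is 9,250 × 0.0071250 / (1 − 1.0071250^−72) = €164.68.
Over 24 months: Option A costs 24 × €195.72 + €46.25 = €4,743.53; Option B costs 24 × €164.68 + €200.00 = €4,152.32.
Option B is cheaper by €4,743.53 − €4,152.32 = €591.21.

Option B by €590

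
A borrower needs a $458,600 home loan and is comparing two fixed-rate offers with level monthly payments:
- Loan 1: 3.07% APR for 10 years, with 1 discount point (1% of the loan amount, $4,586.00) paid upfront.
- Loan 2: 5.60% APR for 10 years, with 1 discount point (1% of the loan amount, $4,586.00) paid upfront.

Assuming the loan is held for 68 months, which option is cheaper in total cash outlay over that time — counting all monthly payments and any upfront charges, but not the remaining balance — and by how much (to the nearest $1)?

Loan 1: monthly rate = 3.07%/12 = 0.0025583; payment = 458,600 × 0.0025583 / (1 − (1+0.0025583)^−120) = $4,443.11.
Loan 2: at 5.60% the monthly rate is 0.0046667, so the payment is 458,600 × 0.0046667 / (1 − 1.0046667^−120) = $4,999.77.
Over 68 months: Loan 1 costs 68 × $4,443.11 + $4,586.00 = $306,717.48; Loan 2 costs 68 × $4,999.77 + $4,586.00 = $344,570.36.
Loan 1 is cheaper by $344,570.36 − $306,717.48 = $37,852.88.

Loan 1 by $37,853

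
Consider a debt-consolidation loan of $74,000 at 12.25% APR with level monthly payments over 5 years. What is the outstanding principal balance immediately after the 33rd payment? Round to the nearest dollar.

$38,894

With monthly rate i = 12.25%/12 = 0.0102083, the balance after k of n payments is P · [(1+i)^n − (1+i)^k] / [(1+i)^n − 1].
(1+0.0102083)^60 = 1.83931793 and (1+0.0102083)^33 = 1.39817407, so the balance is 74,000 × (1.83931793 − 1.39817407) / (1.83931793 − 1) = $38,894.26.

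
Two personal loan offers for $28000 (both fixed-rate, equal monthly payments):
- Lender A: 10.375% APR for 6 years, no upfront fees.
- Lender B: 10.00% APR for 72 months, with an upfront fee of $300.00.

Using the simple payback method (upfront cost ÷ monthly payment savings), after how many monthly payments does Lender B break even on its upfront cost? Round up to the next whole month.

57 months

Lender A: monthly rate = 10.375%/12 = 0.0086458; payment = 28,000 × 0.0086458 / (1 − (1+0.0086458)^−72) = $524.03.
Lender B: at 10.00% the monthly rate is 0.0083333, so the payment is 28,000 × 0.0083333 / (1 − 1.0083333^−72) = $518.72.
Monthly savings = $524.03 − $518.72 = $5.31.
Break-even = $300.00 / $5.31 = 56.50 → 57 months.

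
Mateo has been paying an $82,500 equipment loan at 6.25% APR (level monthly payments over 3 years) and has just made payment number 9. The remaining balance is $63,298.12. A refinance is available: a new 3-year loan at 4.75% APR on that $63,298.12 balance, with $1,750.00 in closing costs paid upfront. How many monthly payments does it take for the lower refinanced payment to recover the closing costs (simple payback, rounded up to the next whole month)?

Current payment = 82,500 × 6.25%/12 / (1 − (1+0.0052083)^−36) = $2,519.17.
Refinanced payment = 63,298.12 × 0.0039583 / (1 − (1+0.0039583)^−36) = $1,890.00.
Monthly savings = $2,519.17 − $1,890.00 = $629.17.
Break-even = $1,750.00 / $629.17 = 2.78 → 3 months.

3 months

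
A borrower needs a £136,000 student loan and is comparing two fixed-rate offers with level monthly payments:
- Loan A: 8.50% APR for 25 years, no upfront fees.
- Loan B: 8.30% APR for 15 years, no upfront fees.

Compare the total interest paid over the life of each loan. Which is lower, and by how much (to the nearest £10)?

Loan A: at 8.50% the monthly rate is 0.0070833, so the payment is 136,000 × 0.0070833 / (1 − 1.0070833^−300) = £1,095.11.
Total interest on Loan A = 300 × £1,095.11 − £136,000 = £192,533.00.
Loan B: at 8.30% the monthly rate is 0.0069167, so the payment is 136,000 × 0.0069167 / (1 − 1.0069167^−180) = £1,323.35.
Total interest on Loan B = 180 × £1,323.35 − £136,000 = £102,203.00.
Loan B is lower by £90,330.00.

Loan B by £90,330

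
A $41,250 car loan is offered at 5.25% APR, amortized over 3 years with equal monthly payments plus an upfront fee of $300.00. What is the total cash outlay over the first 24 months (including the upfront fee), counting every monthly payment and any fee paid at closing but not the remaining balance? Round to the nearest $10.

$30,080

Monthly rate = 5.25%/12 = 0.0043750; payment = 41,250 × 0.0043750 / (1 − (1+0.0043750)^−36) = $1,240.93.
Total outlay = 24 × $1,240.93 + $300.00 = $30,082.32.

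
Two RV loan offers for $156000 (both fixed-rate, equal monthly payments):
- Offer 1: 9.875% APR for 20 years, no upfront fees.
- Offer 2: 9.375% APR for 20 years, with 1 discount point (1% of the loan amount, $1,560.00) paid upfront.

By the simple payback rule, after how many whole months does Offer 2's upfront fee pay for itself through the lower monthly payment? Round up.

Offer 1: at 9.875% the monthly rate is 0.0082292, so the payment is 156,000 × 0.0082292 / (1 − 1.0082292^−240) = $1,492.54.
Offer 2: at 9.375% the monthly rate is 0.0078125, so the payment is 156,000 × 0.0078125 / (1 − 1.0078125^−240) = $1,441.41.
Monthly savings = $1,492.54 − $1,441.41 = $51.13.
Break-even = $1,560.00 / $51.13 = 30.51 → 31 months.

31 months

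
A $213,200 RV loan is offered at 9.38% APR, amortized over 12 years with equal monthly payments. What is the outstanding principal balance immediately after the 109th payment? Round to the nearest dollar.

With monthly rate i = 9.38%/12 = 0.0078167, the balance after k of n payments is P · [(1+i)^n − (1+i)^k] / [(1+i)^n − 1].
(1+0.0078167)^144 = 3.06860657 and (1+0.0078167)^109 = 2.33661652, so the balance is 213,200 × (3.06860657 − 2.33661652) / (3.06860657 − 1) = $75,442.22.

$75,442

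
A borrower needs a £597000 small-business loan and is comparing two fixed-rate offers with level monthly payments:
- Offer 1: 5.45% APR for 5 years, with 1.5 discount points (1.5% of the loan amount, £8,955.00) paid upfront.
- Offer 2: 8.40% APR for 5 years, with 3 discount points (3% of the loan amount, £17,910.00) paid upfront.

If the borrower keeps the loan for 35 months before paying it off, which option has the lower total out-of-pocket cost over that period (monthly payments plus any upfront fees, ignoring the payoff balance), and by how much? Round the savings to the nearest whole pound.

Offer 1 by £38,005

Offer 1: at 5.45% the monthly rate is 0.0045417, so the payment is 597,000 × 0.0045417 / (1 − 1.0045417^−60) = £11,389.62.
Offer 2: at 8.40% the monthly rate is 0.0070000, so the payment is 597,000 × 0.0070000 / (1 − 1.0070000^−60) = £12,219.62.
Over 35 months: Offer 1 costs 35 × £11,389.62 + £8,955.00 = £407,591.70; Offer 2 costs 35 × £12,219.62 + £17,910.00 = £445,596.70.
Offer 1 is cheaper by £445,596.70 − £407,591.70 = £38,005.00.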